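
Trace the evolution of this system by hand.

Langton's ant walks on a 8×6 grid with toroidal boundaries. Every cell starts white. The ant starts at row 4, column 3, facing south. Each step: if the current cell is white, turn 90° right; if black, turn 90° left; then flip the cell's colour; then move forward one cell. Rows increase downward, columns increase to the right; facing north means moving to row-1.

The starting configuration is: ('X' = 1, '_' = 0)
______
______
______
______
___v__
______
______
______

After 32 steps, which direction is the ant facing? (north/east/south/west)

north

gen 0: ______
______
______
______
___v__
______
______
______
gen 1: ______
______
______
______
__<X__
______
______
______
gen 2: ______
______
______
__^___
__XX__
______
______
______
gen 3: ______
______
______
__X>__
__XX__
______
______
______
gen 4: ______
______
______
__XX__
__Xv__
______
______
______
gen 5: ______
______
______
__XX__
__X_>_
______
______
______
gen 6: ______
______
______
__XX__
__X_X_
____v_
______
______
gen 7: ______
______
______
__XX__
__X_X_
___<X_
______
______
gen 8: ______
______
______
__XX__
__X^X_
___XX_
______
______
gen 9: ______
______
______
__XX__
__XX>_
___XX_
______
______
gen 10: ______
______
______
__XX^_
__XX__
___XX_
______
______
gen 11: ______
______
______
__XXX>
__XX__
___XX_
______
______
gen 12: ______
______
______
__XXXX
__XX_v
___XX_
______
______
gen 13: ______
______
______
__XXXX
__XX<X
___XX_
______
______
gen 14: ______
______
______
__XX^X
__XXXX
___XX_
______
______
gen 15: ______
______
______
__X<_X
__XXXX
___XX_
______
______
gen 16: ______
______
______
__X__X
__XvXX
___XX_
______
______
gen 17: ______
______
______
__X__X
__X_>X
___XX_
______
______
gen 18: ______
______
______
__X_^X
__X__X
___XX_
______
______
gen 19: ______
______
______
__X_X>
__X__X
___XX_
______
______
gen 20: ______
______
_____^
__X_X_
__X__X
___XX_
______
______
gen 21: ______
______
>____X
__X_X_
__X__X
___XX_
______
______
gen 22: ______
______
X____X
v_X_X_
__X__X
___XX_
______
______
gen 23: ______
______
X____X
X_X_X<
__X__X
___XX_
______
______
gen 24: ______
______
X____^
X_X_XX
__X__X
___XX_
______
______
gen 25: ______
______
X___<_
X_X_XX
__X__X
___XX_
______
______
gen 26: ______
____^_
X___X_
X_X_XX
__X__X
___XX_
______
______
gen 27: ______
____X>
X___X_
X_X_XX
__X__X
___XX_
______
______
gen 28: ______
____XX
X___Xv
X_X_XX
__X__X
___XX_
______
______
gen 29: ______
____XX
X___<X
X_X_XX
__X__X
___XX_
______
______
gen 30: ______
____XX
X____X
X_X_vX
__X__X
___XX_
______
______
gen 31: ______
____XX
X____X
X_X__>
__X__X
___XX_
______
______
gen 32: ______
____XX
X____^
X_X___
__X__X
___XX_
______
______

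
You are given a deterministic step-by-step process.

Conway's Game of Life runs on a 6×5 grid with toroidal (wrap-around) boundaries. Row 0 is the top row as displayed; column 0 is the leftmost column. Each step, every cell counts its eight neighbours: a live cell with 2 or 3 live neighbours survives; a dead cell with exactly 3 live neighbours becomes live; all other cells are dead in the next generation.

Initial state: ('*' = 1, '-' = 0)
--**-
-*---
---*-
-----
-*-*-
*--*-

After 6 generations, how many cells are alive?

8

k=0  --**-
-*---
---*-
-----
-*-*-
*--*-
k=1  -****
---*-
-----
--*--
--*-*
-*-*-
k=2  **--*
---**
-----
---*-
-**--
-*---
k=3  -****
---**
---**
--*--
-**--
-----
k=4  *-*-*
-----
--*-*
-**--
-**--
*----
k=5  **--*
**--*
-***-
*----
*-*--
*-***
k=6  -----
-----
--**-
*--**
*-*--
--*--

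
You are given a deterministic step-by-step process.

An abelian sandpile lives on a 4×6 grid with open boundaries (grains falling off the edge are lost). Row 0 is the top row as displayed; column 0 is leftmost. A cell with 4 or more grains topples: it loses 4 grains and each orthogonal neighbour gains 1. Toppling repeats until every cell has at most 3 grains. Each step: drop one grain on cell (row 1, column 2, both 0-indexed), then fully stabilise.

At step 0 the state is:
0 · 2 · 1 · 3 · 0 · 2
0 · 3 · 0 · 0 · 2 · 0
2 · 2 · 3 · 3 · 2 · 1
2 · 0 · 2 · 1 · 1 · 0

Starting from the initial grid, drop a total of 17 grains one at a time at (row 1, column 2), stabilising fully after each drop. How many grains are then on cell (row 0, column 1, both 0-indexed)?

k=0  0 · 2 · 1 · 3 · 0 · 2
0 · 3 · 0 · 0 · 2 · 0
2 · 2 · 3 · 3 · 2 · 1
2 · 0 · 2 · 1 · 1 · 0
k=1  0 · 2 · 1 · 3 · 0 · 2
0 · 3 · 1 · 0 · 2 · 0
2 · 2 · 3 · 3 · 2 · 1
2 · 0 · 2 · 1 · 1 · 0
k=2  0 · 2 · 1 · 3 · 0 · 2
0 · 3 · 2 · 0 · 2 · 0
2 · 2 · 3 · 3 · 2 · 1
2 · 0 · 2 · 1 · 1 · 0
k=3  0 · 2 · 1 · 3 · 0 · 2
0 · 3 · 3 · 0 · 2 · 0
2 · 2 · 3 · 3 · 2 · 1
2 · 0 · 2 · 1 · 1 · 0
k=4  0 · 3 · 2 · 3 · 0 · 2
1 · 1 · 2 · 2 · 2 · 0
3 · 0 · 2 · 0 · 3 · 1
2 · 1 · 3 · 2 · 1 · 0
k=5  0 · 3 · 2 · 3 · 0 · 2
1 · 1 · 3 · 2 · 2 · 0
3 · 0 · 2 · 0 · 3 · 1
2 · 1 · 3 · 2 · 1 · 0
k=6  0 · 3 · 3 · 3 · 0 · 2
1 · 2 · 0 · 3 · 2 · 0
3 · 0 · 3 · 0 · 3 · 1
2 · 1 · 3 · 2 · 1 · 0
k=7  0 · 3 · 3 · 3 · 0 · 2
1 · 2 · 1 · 3 · 2 · 0
3 · 0 · 3 · 0 · 3 · 1
2 · 1 · 3 · 2 · 1 · 0
k=8  0 · 3 · 3 · 3 · 0 · 2
1 · 2 · 2 · 3 · 2 · 0
3 · 0 · 3 · 0 · 3 · 1
2 · 1 · 3 · 2 · 1 · 0
k=9  0 · 3 · 3 · 3 · 0 · 2
1 · 2 · 3 · 3 · 2 · 0
3 · 0 · 3 · 0 · 3 · 1
2 · 1 · 3 · 2 · 1 · 0
k=10  1 · 1 · 3 · 1 · 1 · 2
2 · 1 · 0 · 2 · 3 · 0
3 · 2 · 2 · 2 · 3 · 1
2 · 2 · 0 · 3 · 1 · 0
k=11  1 · 1 · 3 · 1 · 1 · 2
2 · 1 · 1 · 2 · 3 · 0
3 · 2 · 2 · 2 · 3 · 1
2 · 2 · 0 · 3 · 1 · 0
k=12  1 · 1 · 3 · 1 · 1 · 2
2 · 1 · 2 · 2 · 3 · 0
3 · 2 · 2 · 2 · 3 · 1
2 · 2 · 0 · 3 · 1 · 0
k=13  1 · 1 · 3 · 1 · 1 · 2
2 · 1 · 3 · 2 · 3 · 0
3 · 2 · 2 · 2 · 3 · 1
2 · 2 · 0 · 3 · 1 · 0
k=14  1 · 2 · 0 · 2 · 1 · 2
2 · 2 · 1 · 3 · 3 · 0
3 · 2 · 3 · 2 · 3 · 1
2 · 2 · 0 · 3 · 1 · 0
k=15  1 · 2 · 0 · 2 · 1 · 2
2 · 2 · 2 · 3 · 3 · 0
3 · 2 · 3 · 2 · 3 · 1
2 · 2 · 0 · 3 · 1 · 0
k=16  1 · 2 · 0 · 2 · 1 · 2
2 · 2 · 3 · 3 · 3 · 0
3 · 2 · 3 · 2 · 3 · 1
2 · 2 · 0 · 3 · 1 · 0
k=17  1 · 2 · 1 · 3 · 2 · 2
2 · 3 · 2 · 2 · 1 · 1
3 · 3 · 1 · 2 · 1 · 2
2 · 2 · 2 · 0 · 3 · 0

2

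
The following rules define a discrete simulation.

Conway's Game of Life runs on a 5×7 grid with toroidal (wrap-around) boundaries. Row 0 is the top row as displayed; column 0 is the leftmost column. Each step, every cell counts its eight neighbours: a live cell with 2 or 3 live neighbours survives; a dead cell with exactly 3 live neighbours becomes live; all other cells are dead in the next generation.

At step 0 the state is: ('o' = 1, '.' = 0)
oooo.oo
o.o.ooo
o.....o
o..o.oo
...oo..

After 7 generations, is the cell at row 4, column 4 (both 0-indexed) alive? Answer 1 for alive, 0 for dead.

1

[0] oooo.oo
o.o.ooo
o.....o
o..o.oo
...oo..
[1] .......
..o.o..
...o...
o..o.o.
.......
[2] .......
...o...
..oo...
....o..
.......
[3] .......
..oo...
..ooo..
...o...
.......
[4] .......
..o.o..
....o..
..ooo..
.......
[5] .......
...o...
..o.oo.
...oo..
...o...
[6] .......
...oo..
..o..o.
..o..o.
...oo..
[7] .......
...oo..
..o..o.
..o..o.
...oo..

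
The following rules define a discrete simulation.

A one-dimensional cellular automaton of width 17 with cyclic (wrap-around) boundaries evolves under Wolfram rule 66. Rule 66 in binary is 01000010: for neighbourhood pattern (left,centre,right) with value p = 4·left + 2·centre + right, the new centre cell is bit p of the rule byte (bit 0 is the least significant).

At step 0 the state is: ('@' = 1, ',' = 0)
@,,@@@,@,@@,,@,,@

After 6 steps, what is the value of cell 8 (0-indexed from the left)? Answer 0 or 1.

0

t=0: @,,@@@,@,@@,,@,,@
t=1: @,@,,@,,,,@,@,,@,
t=2: ,,,,@,,,,@,,,,@,,
t=3: ,,,@,,,,@,,,,@,,,
t=4: ,,@,,,,@,,,,@,,,,
t=5: ,@,,,,@,,,,@,,,,,
t=6: @,,,,@,,,,@,,,,,,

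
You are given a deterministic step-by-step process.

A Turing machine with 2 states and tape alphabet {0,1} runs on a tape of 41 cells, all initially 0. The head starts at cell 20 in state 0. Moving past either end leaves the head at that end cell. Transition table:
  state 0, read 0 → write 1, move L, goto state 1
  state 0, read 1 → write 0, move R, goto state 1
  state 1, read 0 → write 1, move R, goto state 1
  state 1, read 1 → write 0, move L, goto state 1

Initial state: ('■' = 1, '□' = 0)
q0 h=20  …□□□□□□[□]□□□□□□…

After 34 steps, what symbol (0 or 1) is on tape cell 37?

k=0  q0 h=20  …□□□□□□[□]□□□□□□…
k=1  q1 h=19  …□□□□□□[□]■□□□□□…
k=2  q1 h=20  …□□□□□■[■]□□□□□□…
k=3  q1 h=19  …□□□□□□[■]□□□□□□…
k=4  q1 h=18  …□□□□□□[□]□□□□□□…
k=5  q1 h=19  …□□□□□■[□]□□□□□□…
k=6  q1 h=20  …□□□□■■[□]□□□□□□…
k=7  q1 h=21  …□□□■■■[□]□□□□□□…
k=8  q1 h=22  …□□■■■■[□]□□□□□□…
k=9  q1 h=23  …□■■■■■[□]□□□□□□…
k=10  q1 h=24  …■■■■■■[□]□□□□□□…
k=11  q1 h=25  …■■■■■■[□]□□□□□□…
k=12  q1 h=26  …■■■■■■[□]□□□□□□…
k=13  q1 h=27  …■■■■■■[□]□□□□□□…
k=14  q1 h=28  …■■■■■■[□]□□□□□□…
k=15  q1 h=29  …■■■■■■[□]□□□□□□…
k=16  q1 h=30  …■■■■■■[□]□□□□□□…
k=17  q1 h=31  …■■■■■■[□]□□□□□□…
k=18  q1 h=32  …■■■■■■[□]□□□□□□…
k=19  q1 h=33  …■■■■■■[□]□□□□□□…
k=20  q1 h=34  …■■■■■■[□]□□□□□□|
k=21  q1 h=35  …■■■■■■[□]□□□□□|
k=22  q1 h=36  …■■■■■■[□]□□□□|
k=23  q1 h=37  …■■■■■■[□]□□□|
k=24  q1 h=38  …■■■■■■[□]□□|
k=25  q1 h=39  …■■■■■■[□]□|
k=26  q1 h=40  …■■■■■■[□]|
k=27  q1 h=40  …■■■■■■[■]|
k=28  q1 h=39  …■■■■■■[■]□|
k=29  q1 h=38  …■■■■■■[■]□□|
k=30  q1 h=37  …■■■■■■[■]□□□|
k=31  q1 h=36  …■■■■■■[■]□□□□|
k=32  q1 h=35  …■■■■■■[■]□□□□□|
k=33  q1 h=34  …■■■■■■[■]□□□□□□|
k=34  q1 h=33  …■■■■■■[■]□□□□□□…

0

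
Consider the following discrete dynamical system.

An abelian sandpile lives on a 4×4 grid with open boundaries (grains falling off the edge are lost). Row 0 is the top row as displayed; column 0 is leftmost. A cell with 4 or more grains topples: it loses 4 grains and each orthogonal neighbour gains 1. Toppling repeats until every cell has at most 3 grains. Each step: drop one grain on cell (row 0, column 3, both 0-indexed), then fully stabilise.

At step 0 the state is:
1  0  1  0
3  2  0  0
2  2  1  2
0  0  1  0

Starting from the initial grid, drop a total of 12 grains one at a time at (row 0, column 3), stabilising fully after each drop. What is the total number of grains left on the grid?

k=0  1  0  1  0
3  2  0  0
2  2  1  2
0  0  1  0
k=1  1  0  1  1
3  2  0  0
2  2  1  2
0  0  1  0
k=2  1  0  1  2
3  2  0  0
2  2  1  2
0  0  1  0
k=3  1  0  1  3
3  2  0  0
2  2  1  2
0  0  1  0
k=4  1  0  2  0
3  2  0  1
2  2  1  2
0  0  1  0
k=5  1  0  2  1
3  2  0  1
2  2  1  2
0  0  1  0
k=6  1  0  2  2
3  2  0  1
2  2  1  2
0  0  1  0
k=7  1  0  2  3
3  2  0  1
2  2  1  2
0  0  1  0
k=8  1  0  3  0
3  2  0  2
2  2  1  2
0  0  1  0
k=9  1  0  3  1
3  2  0  2
2  2  1  2
0  0  1  0
k=10  1  0  3  2
3  2  0  2
2  2  1  2
0  0  1  0
k=11  1  0  3  3
3  2  0  2
2  2  1  2
0  0  1  0
k=12  1  1  0  1
3  2  1  3
2  2  1  2
0  0  1  0

20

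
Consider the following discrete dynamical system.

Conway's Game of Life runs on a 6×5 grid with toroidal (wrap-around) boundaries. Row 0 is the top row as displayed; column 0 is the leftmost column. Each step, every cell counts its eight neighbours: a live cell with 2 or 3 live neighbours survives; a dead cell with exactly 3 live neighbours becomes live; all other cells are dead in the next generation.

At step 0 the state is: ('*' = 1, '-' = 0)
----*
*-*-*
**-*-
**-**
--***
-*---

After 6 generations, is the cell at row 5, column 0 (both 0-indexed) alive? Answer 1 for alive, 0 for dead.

0

t=0: ----*
*-*-*
**-*-
**-**
--***
-*---
t=1: -*-**
--*--
-----
-----
-----
*-*-*
t=2: -*--*
--**-
-----
-----
-----
***-*
t=3: ----*
--**-
-----
-----
**---
-****
t=4: **--*
---*-
-----
-----
**-**
-****
t=5: -*---
*---*
-----
*---*
-*---
-----
t=6: *----
*----
-----
*----
*----
-----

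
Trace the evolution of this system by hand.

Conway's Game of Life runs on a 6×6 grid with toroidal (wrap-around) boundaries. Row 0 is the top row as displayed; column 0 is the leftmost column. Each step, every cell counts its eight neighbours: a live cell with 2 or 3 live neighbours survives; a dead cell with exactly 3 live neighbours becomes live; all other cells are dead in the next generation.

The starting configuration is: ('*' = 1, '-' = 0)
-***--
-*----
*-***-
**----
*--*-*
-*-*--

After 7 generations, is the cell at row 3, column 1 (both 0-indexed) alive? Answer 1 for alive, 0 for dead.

0

0) -***--
-*----
*-***-
**----
*--*-*
-*-*--
1) **-*--
*---*-
*-**-*
------
----**
-*-*--
2) **-***
----*-
**-***
*--*--
----*-
-*-*-*
3) -*-*--
------
****--
****--
*-****
-*-*--
4) ------
*--*--
*--*--
------
-----*
-*---*
5) *-----
------
------
------
*-----
*-----
6) ------
------
------
------
------
**---*
7) *-----
------
------
------
*-----
*-----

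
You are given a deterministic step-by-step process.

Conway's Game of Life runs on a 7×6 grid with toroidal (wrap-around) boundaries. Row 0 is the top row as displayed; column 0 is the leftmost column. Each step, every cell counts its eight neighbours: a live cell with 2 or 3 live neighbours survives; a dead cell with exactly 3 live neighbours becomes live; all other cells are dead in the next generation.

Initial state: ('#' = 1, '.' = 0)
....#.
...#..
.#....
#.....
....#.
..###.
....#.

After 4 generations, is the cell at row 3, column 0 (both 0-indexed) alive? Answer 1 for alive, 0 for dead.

0) ....#.
...#..
.#....
#.....
....#.
..###.
....#.
1) ...##.
......
......
......
....##
....##
....##
2) ...###
......
......
......
....##
#..#..
......
3) ....#.
....#.
......
......
....##
....##
...#.#
4) ...###
......
......
......
....##
#..#..
...#.#

0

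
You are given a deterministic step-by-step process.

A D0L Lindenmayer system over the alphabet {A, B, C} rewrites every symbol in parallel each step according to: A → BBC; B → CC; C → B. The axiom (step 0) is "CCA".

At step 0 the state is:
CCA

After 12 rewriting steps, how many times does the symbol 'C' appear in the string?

256

step 0: CCA
step 1: BBBBC
step 2: CCCCCCCCB
step 3: BBBBBBBBCC
step 4: CCCCCCCCCCCCCCCCBB
step 5: BBBBBBBBBBBBBBBBCCCC
step 6: CCCCCCCCCCCCCCCCCCCCCCCCCCCCCCCCBBBB
step 7: BBBBBBBBBBBBBBBBBBBBBBBBBBBBBBBBCCCCCCCC
step 8: CCCCCCCCCCCCCCCCCCCCCCCCCCCCCCCCCCCCCCCCCCCCCCCCCCCCCCCCCCCCCCCCBBBBBBBB
step 9: BBBBBBBBBBBBBBBBBBBBBBBBBBBBBBBBBBBBBBBBBBBBBBBBBBBBBBBBBBBBBBBBCCCCCCCCCCCCCCCC
step 10: CCCCCCCCCCCCCCCCCCCCCCCCCCCCCCCCCCCCCCCCCCCCCCCCCCCCCCCCCC…CCCCCCCCCCCCCCCCCCCCCCCCCCCCCCCCCCCCCCCCCCBBBBBBBBBBBBBBBB  (len 144)
step 11: BBBBBBBBBBBBBBBBBBBBBBBBBBBBBBBBBBBBBBBBBBBBBBBBBBBBBBBBBB…BBBBBBBBBBBBBBBBBBBBBBBBBBCCCCCCCCCCCCCCCCCCCCCCCCCCCCCCCC  (len 160)
step 12: CCCCCCCCCCCCCCCCCCCCCCCCCCCCCCCCCCCCCCCCCCCCCCCCCCCCCCCCCC…CCCCCCCCCCCCCCCCCCCCCCCCCCBBBBBBBBBBBBBBBBBBBBBBBBBBBBBBBB  (len 288)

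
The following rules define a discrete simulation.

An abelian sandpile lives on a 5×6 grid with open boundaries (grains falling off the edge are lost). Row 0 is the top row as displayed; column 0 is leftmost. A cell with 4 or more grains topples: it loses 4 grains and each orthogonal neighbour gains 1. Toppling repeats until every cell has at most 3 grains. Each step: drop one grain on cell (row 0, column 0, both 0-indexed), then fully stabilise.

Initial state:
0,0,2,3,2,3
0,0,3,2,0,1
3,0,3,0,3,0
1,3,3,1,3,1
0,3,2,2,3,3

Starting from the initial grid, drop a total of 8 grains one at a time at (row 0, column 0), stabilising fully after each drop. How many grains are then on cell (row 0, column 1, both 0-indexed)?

2

gen 0: 0,0,2,3,2,3
0,0,3,2,0,1
3,0,3,0,3,0
1,3,3,1,3,1
0,3,2,2,3,3
gen 1: 1,0,2,3,2,3
0,0,3,2,0,1
3,0,3,0,3,0
1,3,3,1,3,1
0,3,2,2,3,3
gen 2: 2,0,2,3,2,3
0,0,3,2,0,1
3,0,3,0,3,0
1,3,3,1,3,1
0,3,2,2,3,3
gen 3: 3,0,2,3,2,3
0,0,3,2,0,1
3,0,3,0,3,0
1,3,3,1,3,1
0,3,2,2,3,3
gen 4: 0,1,2,3,2,3
1,0,3,2,0,1
3,0,3,0,3,0
1,3,3,1,3,1
0,3,2,2,3,3
gen 5: 1,1,2,3,2,3
1,0,3,2,0,1
3,0,3,0,3,0
1,3,3,1,3,1
0,3,2,2,3,3
gen 6: 2,1,2,3,2,3
1,0,3,2,0,1
3,0,3,0,3,0
1,3,3,1,3,1
0,3,2,2,3,3
gen 7: 3,1,2,3,2,3
1,0,3,2,0,1
3,0,3,0,3,0
1,3,3,1,3,1
0,3,2,2,3,3
gen 8: 0,2,2,3,2,3
2,0,3,2,0,1
3,0,3,0,3,0
1,3,3,1,3,1
0,3,2,2,3,3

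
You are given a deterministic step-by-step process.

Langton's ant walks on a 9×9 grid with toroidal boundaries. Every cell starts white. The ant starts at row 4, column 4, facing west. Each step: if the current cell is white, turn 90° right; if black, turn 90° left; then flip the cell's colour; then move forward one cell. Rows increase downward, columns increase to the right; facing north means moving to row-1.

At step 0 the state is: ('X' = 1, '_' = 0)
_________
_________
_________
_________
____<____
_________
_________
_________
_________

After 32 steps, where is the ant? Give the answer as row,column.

[0] _________
_________
_________
_________
____<____
_________
_________
_________
_________
[1] _________
_________
_________
____^____
____X____
_________
_________
_________
_________
[2] _________
_________
_________
____X>___
____X____
_________
_________
_________
_________
[3] _________
_________
_________
____XX___
____Xv___
_________
_________
_________
_________
[4] _________
_________
_________
____XX___
____<X___
_________
_________
_________
_________
[5] _________
_________
_________
____XX___
_____X___
____v____
_________
_________
_________
[6] _________
_________
_________
____XX___
_____X___
___<X____
_________
_________
_________
[7] _________
_________
_________
____XX___
___^_X___
___XX____
_________
_________
_________
[8] _________
_________
_________
____XX___
___X>X___
___XX____
_________
_________
_________
[9] _________
_________
_________
____XX___
___XXX___
___Xv____
_________
_________
_________
[10] _________
_________
_________
____XX___
___XXX___
___X_>___
_________
_________
_________
[11] _________
_________
_________
____XX___
___XXX___
___X_X___
_____v___
_________
_________
[12] _________
_________
_________
____XX___
___XXX___
___X_X___
____<X___
_________
_________
[13] _________
_________
_________
____XX___
___XXX___
___X^X___
____XX___
_________
_________
[14] _________
_________
_________
____XX___
___XXX___
___XX>___
____XX___
_________
_________
[15] _________
_________
_________
____XX___
___XX^___
___XX____
____XX___
_________
_________
[16] _________
_________
_________
____XX___
___X<____
___XX____
____XX___
_________
_________
[17] _________
_________
_________
____XX___
___X_____
___Xv____
____XX___
_________
_________
[18] _________
_________
_________
____XX___
___X_____
___X_>___
____XX___
_________
_________
[19] _________
_________
_________
____XX___
___X_____
___X_X___
____Xv___
_________
_________
[20] _________
_________
_________
____XX___
___X_____
___X_X___
____X_>__
_________
_________
[21] _________
_________
_________
____XX___
___X_____
___X_X___
____X_X__
______v__
_________
[22] _________
_________
_________
____XX___
___X_____
___X_X___
____X_X__
_____<X__
_________
[23] _________
_________
_________
____XX___
___X_____
___X_X___
____X^X__
_____XX__
_________
[24] _________
_________
_________
____XX___
___X_____
___X_X___
____XX>__
_____XX__
_________
[25] _________
_________
_________
____XX___
___X_____
___X_X^__
____XX___
_____XX__
_________
[26] _________
_________
_________
____XX___
___X_____
___X_XX>_
____XX___
_____XX__
_________
[27] _________
_________
_________
____XX___
___X_____
___X_XXX_
____XX_v_
_____XX__
_________
[28] _________
_________
_________
____XX___
___X_____
___X_XXX_
____XX<X_
_____XX__
_________
[29] _________
_________
_________
____XX___
___X_____
___X_X^X_
____XXXX_
_____XX__
_________
[30] _________
_________
_________
____XX___
___X_____
___X_<_X_
____XXXX_
_____XX__
_________
[31] _________
_________
_________
____XX___
___X_____
___X___X_
____XvXX_
_____XX__
_________
[32] _________
_________
_________
____XX___
___X_____
___X___X_
____X_>X_
_____XX__
_________

6,6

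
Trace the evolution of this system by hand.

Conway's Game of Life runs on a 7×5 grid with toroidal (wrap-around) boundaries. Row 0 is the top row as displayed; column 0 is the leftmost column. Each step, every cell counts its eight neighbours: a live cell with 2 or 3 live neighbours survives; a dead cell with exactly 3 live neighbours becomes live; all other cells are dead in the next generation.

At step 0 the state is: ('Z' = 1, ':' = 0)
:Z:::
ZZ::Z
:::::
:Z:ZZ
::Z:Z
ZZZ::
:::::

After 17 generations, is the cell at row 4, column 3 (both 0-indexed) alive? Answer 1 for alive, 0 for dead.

0) :Z:::
ZZ::Z
:::::
:Z:ZZ
::Z:Z
ZZZ::
:::::
1) :Z:::
ZZ:::
:ZZZ:
Z:ZZZ
::::Z
ZZZZ:
Z:Z::
2) ::Z::
Z::::
:::::
Z::::
:::::
Z:ZZ:
Z::ZZ
3) ZZ:Z:
:::::
:::::
:::::
:Z::Z
ZZZZ:
Z::::
4) ZZ::Z
:::::
:::::
:::::
:Z:ZZ
::ZZ:
:::Z:
5) Z:::Z
Z::::
:::::
:::::
:::ZZ
:::::
ZZ:Z:
6) :::::
Z:::Z
:::::
:::::
:::::
Z:ZZ:
ZZ:::
7) :Z::Z
:::::
:::::
:::::
:::::
Z:Z:Z
ZZZ:Z
8) :ZZZZ
:::::
:::::
:::::
:::::
::Z:Z
::Z::
9) :ZZZ:
::ZZ:
:::::
:::::
:::::
:::Z:
Z:::Z
10) ZZ:::
:Z:Z:
:::::
:::::
:::::
::::Z
ZZ::Z
11) :::::
ZZZ::
:::::
:::::
:::::
::::Z
:Z::Z
12) ::Z::
:Z:::
:Z:::
:::::
:::::
Z::::
Z::::
13) :Z:::
:ZZ::
:::::
:::::
:::::
:::::
:Z:::
14) ZZ:::
:ZZ::
:::::
:::::
:::::
:::::
:::::
15) ZZZ::
ZZZ::
:::::
:::::
:::::
:::::
:::::
16) Z:Z::
Z:Z::
:Z:::
:::::
:::::
:::::
:Z:::
17) Z:Z::
Z:Z::
:Z:::
:::::
:::::
:::::
:Z:::

0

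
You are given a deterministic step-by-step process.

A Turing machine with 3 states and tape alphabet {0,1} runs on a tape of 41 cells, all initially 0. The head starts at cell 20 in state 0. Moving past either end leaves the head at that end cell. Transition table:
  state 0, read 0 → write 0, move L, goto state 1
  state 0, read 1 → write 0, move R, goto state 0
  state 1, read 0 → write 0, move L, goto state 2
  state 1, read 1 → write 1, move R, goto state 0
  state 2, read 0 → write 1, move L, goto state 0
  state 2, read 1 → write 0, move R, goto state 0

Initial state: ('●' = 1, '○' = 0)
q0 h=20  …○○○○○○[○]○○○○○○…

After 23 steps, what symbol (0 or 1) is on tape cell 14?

step 0: q0 h=20  …○○○○○○[○]○○○○○○…
step 1: q1 h=19  …○○○○○○[○]○○○○○○…
step 2: q2 h=18  …○○○○○○[○]○○○○○○…
step 3: q0 h=17  …○○○○○○[○]●○○○○○…
step 4: q1 h=16  …○○○○○○[○]○●○○○○…
step 5: q2 h=15  …○○○○○○[○]○○●○○○…
step 6: q0 h=14  …○○○○○○[○]●○○●○○…
step 7: q1 h=13  …○○○○○○[○]○●○○●○…
step 8: q2 h=12  …○○○○○○[○]○○●○○●…
step 9: q0 h=11  …○○○○○○[○]●○○●○○…
step 10: q1 h=10  …○○○○○○[○]○●○○●○…
step 11: q2 h= 9  …○○○○○○[○]○○●○○●…
step 12: q0 h= 8  …○○○○○○[○]●○○●○○…
step 13: q1 h= 7  …○○○○○○[○]○●○○●○…
step 14: q2 h= 6  |○○○○○○[○]○○●○○●…
step 15: q0 h= 5  |○○○○○[○]●○○●○○…
step 16: q1 h= 4  |○○○○[○]○●○○●○…
step 17: q2 h= 3  |○○○[○]○○●○○●…
step 18: q0 h= 2  |○○[○]●○○●○○…
step 19: q1 h= 1  |○[○]○●○○●○…
step 20: q2 h= 0  |[○]○○●○○●…
step 21: q0 h= 0  |[●]○○●○○●…
step 22: q0 h= 1  |○[○]○●○○●○…
step 23: q1 h= 0  |[○]○○●○○●…

0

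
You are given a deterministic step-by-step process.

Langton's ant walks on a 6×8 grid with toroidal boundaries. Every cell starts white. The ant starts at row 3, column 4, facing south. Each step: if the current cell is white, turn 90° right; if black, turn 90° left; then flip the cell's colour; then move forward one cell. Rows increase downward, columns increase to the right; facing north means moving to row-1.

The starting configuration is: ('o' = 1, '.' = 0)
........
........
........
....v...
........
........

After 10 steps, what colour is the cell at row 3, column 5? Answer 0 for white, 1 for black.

gen 0: ........
........
........
....v...
........
........
gen 1: ........
........
........
...<o...
........
........
gen 2: ........
........
...^....
...oo...
........
........
gen 3: ........
........
...o>...
...oo...
........
........
gen 4: ........
........
...oo...
...ov...
........
........
gen 5: ........
........
...oo...
...o.>..
........
........
gen 6: ........
........
...oo...
...o.o..
.....v..
........
gen 7: ........
........
...oo...
...o.o..
....<o..
........
gen 8: ........
........
...oo...
...o^o..
....oo..
........
gen 9: ........
........
...oo...
...oo>..
....oo..
........
gen 10: ........
........
...oo^..
...oo...
....oo..
........

0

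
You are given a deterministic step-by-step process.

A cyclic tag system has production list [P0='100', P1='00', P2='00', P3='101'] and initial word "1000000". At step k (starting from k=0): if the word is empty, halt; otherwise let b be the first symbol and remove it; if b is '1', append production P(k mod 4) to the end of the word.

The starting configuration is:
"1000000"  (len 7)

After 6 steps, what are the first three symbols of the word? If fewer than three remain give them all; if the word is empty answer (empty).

010

0) "1000000"  (len 7)
1) "000000100"  (len 9)
2) "00000100"  (len 8)
3) "0000100"  (len 7)
4) "000100"  (len 6)
5) "00100"  (len 5)
6) "0100"  (len 4)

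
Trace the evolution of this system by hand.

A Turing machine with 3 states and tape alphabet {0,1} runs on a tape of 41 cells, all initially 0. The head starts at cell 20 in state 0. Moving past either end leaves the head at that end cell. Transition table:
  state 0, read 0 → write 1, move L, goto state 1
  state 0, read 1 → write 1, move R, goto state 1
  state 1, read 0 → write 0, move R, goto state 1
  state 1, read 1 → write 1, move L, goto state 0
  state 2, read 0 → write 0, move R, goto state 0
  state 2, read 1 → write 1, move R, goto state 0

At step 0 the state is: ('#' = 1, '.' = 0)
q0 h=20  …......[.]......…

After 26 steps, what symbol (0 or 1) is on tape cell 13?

1

k=0  q0 h=20  …......[.]......…
k=1  q1 h=19  …......[.]#.....…
k=2  q1 h=20  …......[#]......…
k=3  q0 h=19  …......[.]#.....…
k=4  q1 h=18  …......[.]##....…
k=5  q1 h=19  …......[#]#.....…
k=6  q0 h=18  …......[.]##....…
k=7  q1 h=17  …......[.]###...…
k=8  q1 h=18  …......[#]##....…
k=9  q0 h=17  …......[.]###...…
k=10  q1 h=16  …......[.]####..…
k=11  q1 h=17  …......[#]###...…
k=12  q0 h=16  …......[.]####..…
k=13  q1 h=15  …......[.]#####.…
k=14  q1 h=16  …......[#]####..…
k=15  q0 h=15  …......[.]#####.…
k=16  q1 h=14  …......[.]######…
k=17  q1 h=15  …......[#]#####.…
k=18  q0 h=14  …......[.]######…
k=19  q1 h=13  …......[.]######…
k=20  q1 h=14  …......[#]######…
k=21  q0 h=13  …......[.]######…
k=22  q1 h=12  …......[.]######…
k=23  q1 h=13  …......[#]######…
k=24  q0 h=12  …......[.]######…
k=25  q1 h=11  …......[.]######…
k=26  q1 h=12  …......[#]######…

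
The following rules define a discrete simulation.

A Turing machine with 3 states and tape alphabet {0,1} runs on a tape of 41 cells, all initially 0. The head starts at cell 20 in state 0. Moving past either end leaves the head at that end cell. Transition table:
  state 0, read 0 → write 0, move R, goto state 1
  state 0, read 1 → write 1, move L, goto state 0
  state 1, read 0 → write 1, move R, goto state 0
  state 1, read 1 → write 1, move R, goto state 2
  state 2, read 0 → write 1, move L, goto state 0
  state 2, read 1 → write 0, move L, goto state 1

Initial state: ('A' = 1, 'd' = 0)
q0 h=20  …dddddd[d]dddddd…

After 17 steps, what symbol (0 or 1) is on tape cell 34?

0

0) q0 h=20  …dddddd[d]dddddd…
1) q1 h=21  …dddddd[d]dddddd…
2) q0 h=22  …dddddA[d]dddddd…
3) q1 h=23  …ddddAd[d]dddddd…
4) q0 h=24  …dddAdA[d]dddddd…
5) q1 h=25  …ddAdAd[d]dddddd…
6) q0 h=26  …dAdAdA[d]dddddd…
7) q1 h=27  …AdAdAd[d]dddddd…
8) q0 h=28  …dAdAdA[d]dddddd…
9) q1 h=29  …AdAdAd[d]dddddd…
10) q0 h=30  …dAdAdA[d]dddddd…
11) q1 h=31  …AdAdAd[d]dddddd…
12) q0 h=32  …dAdAdA[d]dddddd…
13) q1 h=33  …AdAdAd[d]dddddd…
14) q0 h=34  …dAdAdA[d]dddddd|
15) q1 h=35  …AdAdAd[d]ddddd|
16) q0 h=36  …dAdAdA[d]dddd|
17) q1 h=37  …AdAdAd[d]ddd|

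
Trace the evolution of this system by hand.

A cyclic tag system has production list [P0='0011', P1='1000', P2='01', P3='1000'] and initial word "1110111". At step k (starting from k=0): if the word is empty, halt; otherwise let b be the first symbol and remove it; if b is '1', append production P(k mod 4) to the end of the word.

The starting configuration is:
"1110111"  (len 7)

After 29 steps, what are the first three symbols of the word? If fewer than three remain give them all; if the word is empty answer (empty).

000

t=0: "1110111"  (len 7)
t=1: "1101110011"  (len 10)
t=2: "1011100111000"  (len 13)
t=3: "01110011100001"  (len 14)
t=4: "1110011100001"  (len 13)
t=5: "1100111000010011"  (len 16)
t=6: "1001110000100111000"  (len 19)
t=7: "00111000010011100001"  (len 20)
t=8: "0111000010011100001"  (len 19)
t=9: "111000010011100001"  (len 18)
t=10: "110000100111000011000"  (len 21)
t=11: "1000010011100001100001"  (len 22)
t=12: "0000100111000011000011000"  (len 25)
t=13: "000100111000011000011000"  (len 24)
t=14: "00100111000011000011000"  (len 23)
t=15: "0100111000011000011000"  (len 22)
t=16: "100111000011000011000"  (len 21)
t=17: "001110000110000110000011"  (len 24)
t=18: "01110000110000110000011"  (len 23)
t=19: "1110000110000110000011"  (len 22)
t=20: "1100001100001100000111000"  (len 25)
t=21: "1000011000011000001110000011"  (len 28)
t=22: "0000110000110000011100000111000"  (len 31)
t=23: "000110000110000011100000111000"  (len 30)
t=24: "00110000110000011100000111000"  (len 29)
t=25: "0110000110000011100000111000"  (len 28)
t=26: "110000110000011100000111000"  (len 27)
t=27: "1000011000001110000011100001"  (len 28)
t=28: "0000110000011100000111000011000"  (len 31)
t=29: "000110000011100000111000011000"  (len 30)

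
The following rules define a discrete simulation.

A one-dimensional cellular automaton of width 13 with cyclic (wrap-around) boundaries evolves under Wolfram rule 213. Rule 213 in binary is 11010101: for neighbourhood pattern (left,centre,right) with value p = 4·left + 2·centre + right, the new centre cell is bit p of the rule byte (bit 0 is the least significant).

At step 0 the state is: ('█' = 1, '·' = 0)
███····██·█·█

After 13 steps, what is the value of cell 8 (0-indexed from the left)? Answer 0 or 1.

1

0) ███····██·█·█
1) ██████··█·█··
2) ·██████·█·██·
3) ··█████·█··██
4) █··████·██··█
5) ██··███··██··
6) ·██··███··██·
7) ··██··███··██
8) █··██··███··█
9) ██··██··███··
10) ·██··██··███·
11) ··██··██··███
12) █··██··██··██
13) ██··██··██··█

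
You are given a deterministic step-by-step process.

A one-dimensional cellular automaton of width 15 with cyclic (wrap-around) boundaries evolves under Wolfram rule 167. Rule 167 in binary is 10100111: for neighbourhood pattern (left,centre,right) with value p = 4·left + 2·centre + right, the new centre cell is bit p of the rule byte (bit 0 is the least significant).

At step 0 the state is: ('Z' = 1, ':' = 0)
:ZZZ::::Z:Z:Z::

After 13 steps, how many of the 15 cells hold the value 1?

10

0) :ZZZ::::Z:Z:Z::
1) Z:Z::ZZZZZZZZ:Z
2) :ZZ:Z:ZZZZZZ:Z:
3) Z::ZZZ:ZZZZ:ZZ:
4) Z:Z:Z:Z:ZZ:Z::Z
5) :ZZZZZZZ::ZZ:Z:
6) Z:ZZZZZ::Z::ZZ:
7) ZZ:ZZZ::ZZ:Z::Z
8) Z:Z:Z::Z::ZZ:Z:
9) ZZZZZ:ZZ:Z::ZZZ
10) ZZZZ:Z::ZZ:Z:ZZ
11) ZZZ:ZZ:Z::ZZZ:Z
12) ZZ:Z::ZZ:Z:Z:Z:
13) ::ZZ:Z::ZZZZZZZ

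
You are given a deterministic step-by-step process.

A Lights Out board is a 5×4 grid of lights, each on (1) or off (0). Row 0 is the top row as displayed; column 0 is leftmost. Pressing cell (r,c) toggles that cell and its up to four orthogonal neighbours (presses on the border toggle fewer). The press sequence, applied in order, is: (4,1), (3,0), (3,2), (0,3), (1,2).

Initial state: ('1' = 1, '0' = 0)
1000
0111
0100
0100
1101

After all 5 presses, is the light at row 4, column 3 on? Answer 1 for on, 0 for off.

[0] 1000
0111
0100
0100
1101
[1] 1000
0111
0100
0000
0011
[2] 1000
0111
1100
1100
1011
[3] 1000
0111
1110
1011
1001
[4] 1011
0110
1110
1011
1001
[5] 1001
0001
1100
1011
1001

1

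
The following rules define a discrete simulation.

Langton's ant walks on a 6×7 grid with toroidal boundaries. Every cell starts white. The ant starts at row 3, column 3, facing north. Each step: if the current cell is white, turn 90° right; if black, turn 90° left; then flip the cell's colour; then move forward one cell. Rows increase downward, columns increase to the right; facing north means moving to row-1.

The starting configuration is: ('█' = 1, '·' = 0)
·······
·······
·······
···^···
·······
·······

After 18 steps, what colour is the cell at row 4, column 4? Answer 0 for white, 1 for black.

t=0: ·······
·······
·······
···^···
·······
·······
t=1: ·······
·······
·······
···█>··
·······
·······
t=2: ·······
·······
·······
···██··
····v··
·······
t=3: ·······
·······
·······
···██··
···<█··
·······
t=4: ·······
·······
·······
···^█··
···██··
·······
t=5: ·······
·······
·······
··<·█··
···██··
·······
t=6: ·······
·······
··^····
··█·█··
···██··
·······
t=7: ·······
·······
··█>···
··█·█··
···██··
·······
t=8: ·······
·······
··██···
··█v█··
···██··
·······
t=9: ·······
·······
··██···
··<██··
···██··
·······
t=10: ·······
·······
··██···
···██··
··v██··
·······
t=11: ·······
·······
··██···
···██··
·<███··
·······
t=12: ·······
·······
··██···
·^·██··
·████··
·······
t=13: ·······
·······
··██···
·█>██··
·████··
·······
t=14: ·······
·······
··██···
·████··
·█v██··
·······
t=15: ·······
·······
··██···
·████··
·█·>█··
·······
t=16: ·······
·······
··██···
·██^█··
·█··█··
·······
t=17: ·······
·······
··██···
·█<·█··
·█··█··
·······
t=18: ·······
·······
··██···
·█··█··
·█v·█··
·······

1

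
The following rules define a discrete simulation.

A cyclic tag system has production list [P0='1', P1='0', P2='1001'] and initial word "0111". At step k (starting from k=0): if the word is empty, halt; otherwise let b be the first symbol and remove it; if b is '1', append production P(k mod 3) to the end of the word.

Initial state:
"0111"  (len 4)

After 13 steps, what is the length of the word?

0) "0111"  (len 4)
1) "111"  (len 3)
2) "110"  (len 3)
3) "101001"  (len 6)
4) "010011"  (len 6)
5) "10011"  (len 5)
6) "00111001"  (len 8)
7) "0111001"  (len 7)
8) "111001"  (len 6)
9) "110011001"  (len 9)
10) "100110011"  (len 9)
11) "001100110"  (len 9)
12) "01100110"  (len 8)
13) "1100110"  (len 7)

7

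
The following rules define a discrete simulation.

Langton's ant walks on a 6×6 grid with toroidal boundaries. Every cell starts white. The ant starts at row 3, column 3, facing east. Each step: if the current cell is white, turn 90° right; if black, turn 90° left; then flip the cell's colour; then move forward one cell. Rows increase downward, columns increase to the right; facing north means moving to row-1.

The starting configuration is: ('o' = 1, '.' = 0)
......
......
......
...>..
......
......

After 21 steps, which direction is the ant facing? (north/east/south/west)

north

0) ......
......
......
...>..
......
......
1) ......
......
......
...o..
...v..
......
2) ......
......
......
...o..
..<o..
......
3) ......
......
......
..^o..
..oo..
......
4) ......
......
......
..o>..
..oo..
......
5) ......
......
...^..
..o...
..oo..
......
6) ......
......
...o>.
..o...
..oo..
......
7) ......
......
...oo.
..o.v.
..oo..
......
8) ......
......
...oo.
..o<o.
..oo..
......
9) ......
......
...^o.
..ooo.
..oo..
......
10) ......
......
..<.o.
..ooo.
..oo..
......
11) ......
..^...
..o.o.
..ooo.
..oo..
......
12) ......
..o>..
..o.o.
..ooo.
..oo..
......
13) ......
..oo..
..ovo.
..ooo.
..oo..
......
14) ......
..oo..
..<oo.
..ooo.
..oo..
......
15) ......
..oo..
...oo.
..voo.
..oo..
......
16) ......
..oo..
...oo.
...>o.
..oo..
......
17) ......
..oo..
...^o.
....o.
..oo..
......
18) ......
..oo..
..<.o.
....o.
..oo..
......
19) ......
..^o..
..o.o.
....o.
..oo..
......
20) ......
.<.o..
..o.o.
....o.
..oo..
......
21) .^....
.o.o..
..o.o.
....o.
..oo..
......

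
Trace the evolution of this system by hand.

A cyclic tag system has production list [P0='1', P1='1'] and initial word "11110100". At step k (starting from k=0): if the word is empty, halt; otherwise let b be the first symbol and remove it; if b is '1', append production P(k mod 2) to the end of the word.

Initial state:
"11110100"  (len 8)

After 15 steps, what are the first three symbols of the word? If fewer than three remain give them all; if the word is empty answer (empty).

111

0) "11110100"  (len 8)
1) "11101001"  (len 8)
2) "11010011"  (len 8)
3) "10100111"  (len 8)
4) "01001111"  (len 8)
5) "1001111"  (len 7)
6) "0011111"  (len 7)
7) "011111"  (len 6)
8) "11111"  (len 5)
9) "11111"  (len 5)
10) "11111"  (len 5)
11) "11111"  (len 5)
12) "11111"  (len 5)
13) "11111"  (len 5)
14) "11111"  (len 5)
15) "11111"  (len 5)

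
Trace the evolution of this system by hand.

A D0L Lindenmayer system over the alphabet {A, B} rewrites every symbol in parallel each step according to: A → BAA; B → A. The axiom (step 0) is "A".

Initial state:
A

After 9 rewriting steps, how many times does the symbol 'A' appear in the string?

[0] A
[1] BAA
[2] ABAABAA
[3] BAAABAABAAABAABAA
[4] ABAABAABAAABAABAAABAABAABAAABAABAAABAABAA
[5] BAAABAABAAABAABAAABAABAABAAABAABAAABAABAABAAABAABAAABAABAAABAABAABAAABAABAAABAABAABAAABAABAAABAABAA
[6] ABAABAABAAABAABAAABAABAABAAABAABAAABAABAABAAABAABAAABAABAA…BAAABAABAAABAABAAABAABAABAAABAABAAABAABAABAAABAABAAABAABAA  (len 239)
[7] BAAABAABAAABAABAAABAABAABAAABAABAAABAABAABAAABAABAAABAABAA…BAAABAABAAABAABAAABAABAABAAABAABAAABAABAABAAABAABAAABAABAA  (len 577)
[8] ABAABAABAAABAABAAABAABAABAAABAABAAABAABAABAAABAABAAABAABAA…BAAABAABAAABAABAAABAABAABAAABAABAAABAABAABAAABAABAAABAABAA  (len 1393)
[9] BAAABAABAAABAABAAABAABAABAAABAABAAABAABAABAAABAABAAABAABAA…BAAABAABAAABAABAAABAABAABAAABAABAAABAABAABAAABAABAAABAABAA  (len 3363)

2378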